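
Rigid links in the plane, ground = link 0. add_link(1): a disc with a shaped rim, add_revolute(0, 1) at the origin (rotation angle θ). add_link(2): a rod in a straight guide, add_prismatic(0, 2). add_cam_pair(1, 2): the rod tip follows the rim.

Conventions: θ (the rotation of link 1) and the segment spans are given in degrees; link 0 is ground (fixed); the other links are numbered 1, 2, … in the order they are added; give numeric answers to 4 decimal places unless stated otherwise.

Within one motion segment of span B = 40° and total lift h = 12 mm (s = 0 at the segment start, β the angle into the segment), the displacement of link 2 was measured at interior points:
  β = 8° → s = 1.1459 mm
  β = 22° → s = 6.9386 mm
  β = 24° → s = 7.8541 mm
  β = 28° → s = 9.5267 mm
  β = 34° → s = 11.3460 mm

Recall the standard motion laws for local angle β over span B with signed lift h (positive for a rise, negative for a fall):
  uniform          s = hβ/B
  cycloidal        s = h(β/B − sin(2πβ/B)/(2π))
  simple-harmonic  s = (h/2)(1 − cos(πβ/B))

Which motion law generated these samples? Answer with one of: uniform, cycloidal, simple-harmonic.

candidates at β/B = r: uniform s = h·r (linear in β); cycloidal s = h·(r − sin(2πr)/(2π)); simple-harmonic s = (h/2)(1 − cos(πr))
β=8°: printed 1.1459 | uniform 2.4000, cycloidal 0.5836, simple-harmonic 1.1459
β=22°: printed 6.9386 | uniform 6.6000, cycloidal 7.1902, simple-harmonic 6.9386
β=24°: printed 7.8541 | uniform 7.2000, cycloidal 8.3226, simple-harmonic 7.8541
β=28°: printed 9.5267 | uniform 8.4000, cycloidal 10.2164, simple-harmonic 9.5267
β=34°: printed 11.3460 | uniform 10.2000, cycloidal 11.7451, simple-harmonic 11.3460
only one law matches every sample → simple-harmonic

simple-harmonic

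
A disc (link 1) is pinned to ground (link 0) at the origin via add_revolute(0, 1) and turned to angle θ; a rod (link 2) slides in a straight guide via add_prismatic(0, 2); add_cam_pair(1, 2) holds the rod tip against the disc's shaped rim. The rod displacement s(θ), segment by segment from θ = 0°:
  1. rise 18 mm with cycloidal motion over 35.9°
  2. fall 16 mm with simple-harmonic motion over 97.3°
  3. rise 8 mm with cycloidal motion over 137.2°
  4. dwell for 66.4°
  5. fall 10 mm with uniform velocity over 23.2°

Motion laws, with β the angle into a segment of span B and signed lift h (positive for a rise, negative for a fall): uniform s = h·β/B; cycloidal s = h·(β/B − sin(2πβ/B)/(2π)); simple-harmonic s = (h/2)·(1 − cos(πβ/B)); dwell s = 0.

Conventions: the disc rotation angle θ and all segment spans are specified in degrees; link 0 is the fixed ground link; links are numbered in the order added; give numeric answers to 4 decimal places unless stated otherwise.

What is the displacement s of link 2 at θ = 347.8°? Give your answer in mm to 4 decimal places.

segment 1 (0° to 35.9°, cycloidal, h = 18) is passed completely: s = 0.0000 + (18) = 18.0000
segment 2 (35.9° to 133.2°, simple-harmonic, h = -16) is passed completely: s = 18.0000 + (-16) = 2.0000
segment 3 (133.2° to 270.4°, cycloidal, h = 8) is passed completely: s = 2.0000 + (8) = 10.0000
segment 4 (270.4° to 336.8°, dwell): s unchanged at 10.0000
θ = 347.8° falls in segment 5 (336.8° to 360°, uniform, h = -10): β = 347.8 − 336.8 = 11°, B = 23.2°; Δs = -10·11/23.2 = -4.7414; s = 10.0000 − 4.7414 = 5.2586

5.2586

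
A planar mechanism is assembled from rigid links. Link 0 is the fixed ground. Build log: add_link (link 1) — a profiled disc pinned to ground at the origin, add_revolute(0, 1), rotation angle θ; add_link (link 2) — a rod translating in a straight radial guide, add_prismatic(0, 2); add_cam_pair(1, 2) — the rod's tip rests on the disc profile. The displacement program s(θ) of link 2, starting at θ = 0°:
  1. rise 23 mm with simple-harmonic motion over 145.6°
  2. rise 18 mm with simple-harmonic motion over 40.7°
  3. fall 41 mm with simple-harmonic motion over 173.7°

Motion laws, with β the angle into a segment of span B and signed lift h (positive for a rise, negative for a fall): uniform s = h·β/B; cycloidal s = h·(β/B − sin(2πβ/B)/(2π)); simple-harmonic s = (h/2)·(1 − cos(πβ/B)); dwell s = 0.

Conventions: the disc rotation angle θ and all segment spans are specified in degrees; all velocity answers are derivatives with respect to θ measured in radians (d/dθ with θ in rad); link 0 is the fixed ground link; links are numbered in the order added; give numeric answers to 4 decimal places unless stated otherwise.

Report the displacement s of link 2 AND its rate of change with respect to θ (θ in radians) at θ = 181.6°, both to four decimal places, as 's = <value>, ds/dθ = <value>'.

seg 1 [0°–145.6°] simple-harmonic, h=23: full span → s += 23 → s = 23.0000
seg 2 [145.6°–186.3°] simple-harmonic, h=18: θ=181.6° here. β=36, B=40.7. 18/2·(1 − cos(π·0.8845)) = 17.4142 → s = 40.4142
velocity in seg [145.6°–186.3°] (simple-harmonic), θ in radians: β = 36° = 0.6283 rad, B = 40.7° = 0.7103 rad; ds/dθ = (πh/(2B)) sin(πβ/B) = (π·18/(2·0.7103)) sin(π·0.8845) = 14.125543 mm/rad

s = 40.4142, ds/dθ = 14.1255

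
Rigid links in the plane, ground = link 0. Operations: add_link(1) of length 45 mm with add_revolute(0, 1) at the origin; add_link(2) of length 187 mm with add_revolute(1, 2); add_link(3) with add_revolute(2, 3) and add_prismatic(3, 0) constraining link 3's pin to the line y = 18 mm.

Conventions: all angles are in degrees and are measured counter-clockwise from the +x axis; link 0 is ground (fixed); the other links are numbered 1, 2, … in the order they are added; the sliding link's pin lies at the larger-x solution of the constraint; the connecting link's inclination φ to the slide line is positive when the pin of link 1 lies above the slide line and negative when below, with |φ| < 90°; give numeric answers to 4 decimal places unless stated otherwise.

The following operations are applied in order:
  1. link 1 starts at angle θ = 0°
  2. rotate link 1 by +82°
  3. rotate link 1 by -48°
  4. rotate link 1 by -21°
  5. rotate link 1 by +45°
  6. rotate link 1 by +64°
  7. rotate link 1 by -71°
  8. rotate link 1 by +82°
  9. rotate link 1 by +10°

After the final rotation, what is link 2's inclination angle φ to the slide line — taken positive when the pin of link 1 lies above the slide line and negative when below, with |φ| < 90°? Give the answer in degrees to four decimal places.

geometry: r = 45 mm, L = 187 mm, e = 18 mm; θ starts at 0°
rotate link 1 by +82°: θ ← 0° +82° = 82°
rotate link 1 by -48°: θ ← 82° -48° = 34°
rotate link 1 by -21°: θ ← 34° -21° = 13°
rotate link 1 by +45°: θ ← 13° +45° = 58°
rotate link 1 by +64°: θ ← 58° +64° = 122°
rotate link 1 by -71°: θ ← 122° -71° = 51°
rotate link 1 by +82°: θ ← 51° +82° = 133°
rotate link 1 by +10°: θ ← 133° +10° = 143°
h = r sin θ − e = 27.081676 − 18 = 9.081676
sin φ = h / L = 9.081676 / 187 = 0.04856511
φ = arcsin(0.04856511) = 2.783671°

2.7837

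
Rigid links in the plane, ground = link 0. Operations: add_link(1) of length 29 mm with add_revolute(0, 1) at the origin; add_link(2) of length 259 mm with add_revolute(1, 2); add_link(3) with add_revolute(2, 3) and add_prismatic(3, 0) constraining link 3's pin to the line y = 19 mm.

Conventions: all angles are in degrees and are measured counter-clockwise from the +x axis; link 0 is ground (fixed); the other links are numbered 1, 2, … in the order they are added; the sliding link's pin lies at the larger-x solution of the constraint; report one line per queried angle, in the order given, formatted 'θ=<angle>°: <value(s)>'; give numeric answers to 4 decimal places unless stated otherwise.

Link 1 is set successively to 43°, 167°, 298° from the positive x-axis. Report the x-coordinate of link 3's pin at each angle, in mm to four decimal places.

geometry: r = 29 mm, L = 259 mm, e = 19 mm
θ=43°: crank pin P = (r cos θ, r sin θ) = (21.209257, 19.777952)
θ=43°: h = r sin θ − e = 19.777952 − 19 = 0.777952
θ=43°: x = r cos θ + √(L² − h²) = 21.209257 + 258.998832 = 280.208089
θ=167°: crank pin P = (r cos θ, r sin θ) = (-28.256732, 6.523581)
θ=167°: h = r sin θ − e = 6.523581 − 19 = -12.476419
θ=167°: x = r cos θ + √(L² − h²) = -28.256732 + 258.699322 = 230.442590
θ=298°: crank pin P = (r cos θ, r sin θ) = (13.614675, -25.605480)
θ=298°: h = r sin θ − e = -25.605480 − 19 = -44.605480
θ=298°: x = r cos θ + √(L² − h²) = 13.614675 + 255.130067 = 268.744742

θ=43°: 280.2081
θ=167°: 230.4426
θ=298°: 268.7447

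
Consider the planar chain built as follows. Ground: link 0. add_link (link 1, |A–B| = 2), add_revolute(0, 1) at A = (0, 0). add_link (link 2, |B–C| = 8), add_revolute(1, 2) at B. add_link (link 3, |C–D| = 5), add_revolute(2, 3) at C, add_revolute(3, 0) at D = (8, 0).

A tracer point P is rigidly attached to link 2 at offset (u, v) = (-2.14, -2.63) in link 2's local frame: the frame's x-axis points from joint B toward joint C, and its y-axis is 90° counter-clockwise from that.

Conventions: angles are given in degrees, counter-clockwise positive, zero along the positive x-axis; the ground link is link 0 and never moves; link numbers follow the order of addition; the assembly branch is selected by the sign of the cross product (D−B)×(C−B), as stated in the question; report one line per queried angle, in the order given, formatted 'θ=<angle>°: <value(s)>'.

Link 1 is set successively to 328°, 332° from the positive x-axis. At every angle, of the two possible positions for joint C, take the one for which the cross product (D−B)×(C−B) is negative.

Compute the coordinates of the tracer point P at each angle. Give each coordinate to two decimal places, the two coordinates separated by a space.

A=(0,0), D=(8.00,0)
θ=328°: B = A + 2.00·(cos328°, sin328°) = (1.6961, -1.0598)
θ=328°: |BD| = 6.3924
θ=328°: circle(B,8.00) ∩ circle(D,5.00): a=6.2467, h=4.9979
θ=328°:   candidates: C₊=(7.0277,4.9046) cross=31.948; C₋=(8.6850,-4.9529) cross=-31.948
θ=328°:   branch - wants cross < 0 → take C=(8.6850,-4.9529) (cross=-31.948)
θ=328°: ex = (C−B)/|BC| = (0.8736,-0.4866); ey = (0.4866,0.8736)
θ=328°: P = B + -2.14·ex + -2.63·ey = (-1.4533,-2.3160)
θ=332°: B = A + 2.00·(cos332°, sin332°) = (1.7659, -0.9389)
θ=332°: |BD| = 6.3044
θ=332°: circle(B,8.00) ∩ circle(D,5.00): a=6.2453, h=4.9997
θ=332°:   candidates: C₊=(7.1969,4.9351) cross=31.520; C₋=(8.6861,-4.9527) cross=-31.520
θ=332°:   branch - wants cross < 0 → take C=(8.6861,-4.9527) (cross=-31.520)
θ=332°: ex = (C−B)/|BC| = (0.8650,-0.5017); ey = (0.5017,0.8650)
θ=332°: P = B + -2.14·ex + -2.63·ey = (-1.4048,-2.1403)

θ=328°: -1.45 -2.32
θ=332°: -1.40 -2.14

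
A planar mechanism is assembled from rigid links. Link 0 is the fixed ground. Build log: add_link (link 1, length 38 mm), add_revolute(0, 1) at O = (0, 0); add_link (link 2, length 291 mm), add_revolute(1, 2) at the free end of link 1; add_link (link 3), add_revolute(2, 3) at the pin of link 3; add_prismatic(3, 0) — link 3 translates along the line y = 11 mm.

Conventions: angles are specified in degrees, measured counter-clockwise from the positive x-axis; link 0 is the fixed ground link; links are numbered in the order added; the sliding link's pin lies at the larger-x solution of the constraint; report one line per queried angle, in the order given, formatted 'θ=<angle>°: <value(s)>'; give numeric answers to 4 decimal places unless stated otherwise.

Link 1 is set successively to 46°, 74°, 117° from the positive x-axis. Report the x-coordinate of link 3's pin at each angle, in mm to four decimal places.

geometry: r = 38 mm, L = 291 mm, e = 11 mm
θ=46°: crank pin P = (r cos θ, r sin θ) = (26.397018, 27.334912)
θ=46°: h = r sin θ − e = 27.334912 − 11 = 16.334912
θ=46°: x = r cos θ + √(L² − h²) = 26.397018 + 290.541169 = 316.938187
θ=74°: crank pin P = (r cos θ, r sin θ) = (10.474220, 36.527944)
θ=74°: h = r sin θ − e = 36.527944 − 11 = 25.527944
θ=74°: x = r cos θ + √(L² − h²) = 10.474220 + 289.878119 = 300.352339
θ=117°: crank pin P = (r cos θ, r sin θ) = (-17.251639, 33.858248)
θ=117°: h = r sin θ − e = 33.858248 − 11 = 22.858248
θ=117°: x = r cos θ + √(L² − h²) = -17.251639 + 290.100845 = 272.849206

θ=46°: 316.9382
θ=74°: 300.3523
θ=117°: 272.8492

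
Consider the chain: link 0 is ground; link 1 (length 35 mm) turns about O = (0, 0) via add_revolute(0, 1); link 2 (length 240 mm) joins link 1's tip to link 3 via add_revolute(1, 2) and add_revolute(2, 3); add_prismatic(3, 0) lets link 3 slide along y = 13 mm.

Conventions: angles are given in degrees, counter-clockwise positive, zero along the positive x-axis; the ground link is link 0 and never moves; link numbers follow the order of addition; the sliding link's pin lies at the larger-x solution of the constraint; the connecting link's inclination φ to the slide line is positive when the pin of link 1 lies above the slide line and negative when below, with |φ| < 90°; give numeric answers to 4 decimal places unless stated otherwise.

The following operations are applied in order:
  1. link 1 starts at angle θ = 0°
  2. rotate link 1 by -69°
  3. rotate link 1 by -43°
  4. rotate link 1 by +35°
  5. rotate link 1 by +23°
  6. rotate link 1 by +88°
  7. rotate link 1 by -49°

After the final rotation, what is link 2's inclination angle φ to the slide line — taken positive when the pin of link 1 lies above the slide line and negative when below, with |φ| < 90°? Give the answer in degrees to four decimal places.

geometry: r = 35 mm, L = 240 mm, e = 13 mm; θ starts at 0°
rotate link 1 by -69°: θ ← 0° -69° = -69°
rotate link 1 by -43°: θ ← -69° -43° = -112°
rotate link 1 by +35°: θ ← -112° +35° = -77°
rotate link 1 by +23°: θ ← -77° +23° = -54°
rotate link 1 by +88°: θ ← -54° +88° = 34°
rotate link 1 by -49°: θ ← 34° -49° = -15°
h = r sin θ − e = -9.058667 − 13 = -22.058667
sin φ = h / L = -22.058667 / 240 = -0.09191111
φ = arcsin(-0.09191111) = -5.273561°

-5.2736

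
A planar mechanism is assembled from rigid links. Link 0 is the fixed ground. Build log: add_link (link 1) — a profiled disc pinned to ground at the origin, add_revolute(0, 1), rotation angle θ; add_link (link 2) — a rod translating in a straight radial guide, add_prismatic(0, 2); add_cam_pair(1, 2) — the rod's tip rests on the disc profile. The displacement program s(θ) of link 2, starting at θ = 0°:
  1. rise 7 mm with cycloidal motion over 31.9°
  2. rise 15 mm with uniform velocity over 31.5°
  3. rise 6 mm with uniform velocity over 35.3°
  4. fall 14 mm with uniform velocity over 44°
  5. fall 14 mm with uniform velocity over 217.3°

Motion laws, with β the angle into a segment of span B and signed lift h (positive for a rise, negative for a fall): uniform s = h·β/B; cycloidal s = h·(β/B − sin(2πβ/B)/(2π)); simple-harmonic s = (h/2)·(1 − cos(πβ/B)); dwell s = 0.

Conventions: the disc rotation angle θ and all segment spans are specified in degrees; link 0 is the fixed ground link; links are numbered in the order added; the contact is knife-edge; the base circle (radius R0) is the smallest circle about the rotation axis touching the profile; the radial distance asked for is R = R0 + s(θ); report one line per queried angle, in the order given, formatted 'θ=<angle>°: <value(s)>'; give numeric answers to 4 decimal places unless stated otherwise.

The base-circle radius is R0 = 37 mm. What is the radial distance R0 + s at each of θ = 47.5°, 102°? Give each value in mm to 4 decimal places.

seg 1 [0°–31.9°] cycloidal, h=7: full span → s += 7 → s = 7.0000
seg 2 [31.9°–63.4°] uniform, h=15: θ=47.5° here. β=15.6, B=31.5. 15·15.6/31.5 = 7.4286 → s = 14.4286
seg 2 [31.9°–63.4°] uniform, h=15: full span → s += 15 → s = 22.0000
seg 3 [63.4°–98.7°] uniform, h=6: full span → s += 6 → s = 28.0000
seg 4 [98.7°–142.7°] uniform, h=-14: θ=102° here. β=3.3, B=44. -14·3.3/44 = -1.0500 → s = 26.9500
θ=47.5°: R = R0 + s = 37 + 14.4286 = 51.4286
θ=102°: R = R0 + s = 37 + 26.9500 = 63.9500

θ=47.5°: 51.4286
θ=102°: 63.9500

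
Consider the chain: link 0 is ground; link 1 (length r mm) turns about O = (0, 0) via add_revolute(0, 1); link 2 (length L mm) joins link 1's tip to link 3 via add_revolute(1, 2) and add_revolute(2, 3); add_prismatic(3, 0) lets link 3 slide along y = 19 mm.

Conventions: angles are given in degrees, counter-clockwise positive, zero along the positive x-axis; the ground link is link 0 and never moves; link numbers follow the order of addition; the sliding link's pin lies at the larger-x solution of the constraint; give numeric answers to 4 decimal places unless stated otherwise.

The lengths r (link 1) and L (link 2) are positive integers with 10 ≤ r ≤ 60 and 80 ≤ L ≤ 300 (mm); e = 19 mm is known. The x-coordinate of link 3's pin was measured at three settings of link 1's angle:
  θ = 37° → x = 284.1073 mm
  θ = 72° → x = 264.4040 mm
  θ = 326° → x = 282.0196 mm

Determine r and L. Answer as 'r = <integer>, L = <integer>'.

constraint per measurement: (x − r cos θ)² + (r sin θ − e)² = L²
subtracting the θ₁ and θ₂ equations cancels the r² and L² terms:
r = (x₁² − x₂²) / (2[(x₁cos θ₁ + e sin θ₁) − (x₂cos θ₂ + e sin θ₂)]) = 39.0001 → r = 39
L² = (x₁ − r cos θ₁)² + (r sin θ₁ − e)² = 64009.0101 → L = 253.0000 → L = 253
check at θ₃=326°: x = 282.0196 (printed 282.0196) ✓

r = 39, L = 253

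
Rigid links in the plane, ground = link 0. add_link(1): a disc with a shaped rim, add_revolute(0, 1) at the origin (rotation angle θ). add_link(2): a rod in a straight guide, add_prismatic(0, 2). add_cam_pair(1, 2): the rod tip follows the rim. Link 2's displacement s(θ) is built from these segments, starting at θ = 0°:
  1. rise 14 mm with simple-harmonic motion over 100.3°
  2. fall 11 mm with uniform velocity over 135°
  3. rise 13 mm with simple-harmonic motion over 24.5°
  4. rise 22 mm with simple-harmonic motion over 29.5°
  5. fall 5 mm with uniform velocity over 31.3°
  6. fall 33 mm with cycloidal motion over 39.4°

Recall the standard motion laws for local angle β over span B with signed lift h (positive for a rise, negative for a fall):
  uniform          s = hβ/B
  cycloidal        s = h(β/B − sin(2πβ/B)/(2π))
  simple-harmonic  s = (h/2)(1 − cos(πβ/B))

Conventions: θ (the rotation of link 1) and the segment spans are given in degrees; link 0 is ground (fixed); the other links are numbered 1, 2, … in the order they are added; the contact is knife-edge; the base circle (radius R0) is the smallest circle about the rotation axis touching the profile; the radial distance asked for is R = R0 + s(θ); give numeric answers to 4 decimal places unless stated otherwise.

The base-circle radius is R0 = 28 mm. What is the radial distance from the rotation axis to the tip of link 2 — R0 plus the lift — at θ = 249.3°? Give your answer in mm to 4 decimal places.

segment 1 (0° to 100.3°, simple-harmonic, h = 14) is passed completely: s = 0.0000 + (14) = 14.0000
segment 2 (100.3° to 235.3°, uniform, h = -11) is passed completely: s = 14.0000 + (-11) = 3.0000
θ = 249.3° falls in segment 3 (235.3° to 259.8°, simple-harmonic, h = 13): β = 249.3 − 235.3 = 14°, B = 24.5°; Δs = 13/2·(1 − cos(π·0.5714)) = 7.9464; s = 3.0000 + 7.9464 = 10.9464
R = R0 + s = 28 + 10.9464 = 38.9464

38.9464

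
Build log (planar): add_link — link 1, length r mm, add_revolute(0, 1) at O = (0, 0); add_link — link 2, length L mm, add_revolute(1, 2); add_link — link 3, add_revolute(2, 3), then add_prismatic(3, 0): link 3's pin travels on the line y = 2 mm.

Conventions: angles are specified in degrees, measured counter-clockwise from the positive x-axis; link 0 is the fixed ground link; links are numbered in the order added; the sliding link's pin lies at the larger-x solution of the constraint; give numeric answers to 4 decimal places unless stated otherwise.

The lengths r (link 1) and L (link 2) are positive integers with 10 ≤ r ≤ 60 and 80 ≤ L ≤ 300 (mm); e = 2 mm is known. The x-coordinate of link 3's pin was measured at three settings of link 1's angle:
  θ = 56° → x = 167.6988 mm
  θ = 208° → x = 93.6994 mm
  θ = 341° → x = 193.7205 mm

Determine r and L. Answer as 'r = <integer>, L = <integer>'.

constraint per measurement: (x − r cos θ)² + (r sin θ − e)² = L²
subtracting the θ₁ and θ₂ equations cancels the r² and L² terms:
r = (x₁² − x₂²) / (2[(x₁cos θ₁ + e sin θ₁) − (x₂cos θ₂ + e sin θ₂)]) = 54.0000 → r = 54
L² = (x₁ − r cos θ₁)² + (r sin θ₁ − e)² = 20736.0097 → L = 144.0000 → L = 144
check at θ₃=341°: x = 193.7205 (printed 193.7205) ✓

r = 54, L = 144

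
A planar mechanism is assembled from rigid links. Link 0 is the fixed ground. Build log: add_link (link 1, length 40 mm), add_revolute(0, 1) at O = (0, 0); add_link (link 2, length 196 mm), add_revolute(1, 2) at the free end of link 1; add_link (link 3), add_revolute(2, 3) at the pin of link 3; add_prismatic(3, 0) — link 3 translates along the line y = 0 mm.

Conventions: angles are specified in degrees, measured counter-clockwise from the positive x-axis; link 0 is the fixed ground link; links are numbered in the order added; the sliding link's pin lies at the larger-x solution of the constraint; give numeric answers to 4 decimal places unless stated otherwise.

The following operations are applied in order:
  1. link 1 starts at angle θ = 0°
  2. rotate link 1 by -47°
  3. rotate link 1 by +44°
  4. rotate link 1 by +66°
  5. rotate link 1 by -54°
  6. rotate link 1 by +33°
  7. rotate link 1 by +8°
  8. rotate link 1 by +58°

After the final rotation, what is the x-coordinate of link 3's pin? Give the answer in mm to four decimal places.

geometry: r = 40 mm, L = 196 mm, e = 0 mm; θ starts at 0°
rotate link 1 by -47°: θ ← 0° -47° = -47°
rotate link 1 by +44°: θ ← -47° +44° = -3°
rotate link 1 by +66°: θ ← -3° +66° = 63°
rotate link 1 by -54°: θ ← 63° -54° = 9°
rotate link 1 by +33°: θ ← 9° +33° = 42°
rotate link 1 by +8°: θ ← 42° +8° = 50°
rotate link 1 by +58°: θ ← 50° +58° = 108°
crank pin P = (r cos θ, r sin θ) = (-12.360680, 38.042261)
h = r sin θ − e = 38.042261 − 0 = 38.042261
x = r cos θ + √(L² − h²) = -12.360680 + 192.272688 = 179.912008

179.9120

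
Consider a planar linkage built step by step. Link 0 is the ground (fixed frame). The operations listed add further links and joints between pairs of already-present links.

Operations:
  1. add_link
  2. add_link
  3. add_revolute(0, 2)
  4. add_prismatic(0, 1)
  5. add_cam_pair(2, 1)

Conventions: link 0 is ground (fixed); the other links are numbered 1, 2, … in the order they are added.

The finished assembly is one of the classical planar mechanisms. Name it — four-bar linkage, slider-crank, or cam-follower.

links: 3 (incl. ground); joints: 1 revolute, 1 prismatic, 1 higher (cam) pair, forming one closed loop
3 links, revolute + prismatic + higher pair in one loop → cam-follower

cam-follower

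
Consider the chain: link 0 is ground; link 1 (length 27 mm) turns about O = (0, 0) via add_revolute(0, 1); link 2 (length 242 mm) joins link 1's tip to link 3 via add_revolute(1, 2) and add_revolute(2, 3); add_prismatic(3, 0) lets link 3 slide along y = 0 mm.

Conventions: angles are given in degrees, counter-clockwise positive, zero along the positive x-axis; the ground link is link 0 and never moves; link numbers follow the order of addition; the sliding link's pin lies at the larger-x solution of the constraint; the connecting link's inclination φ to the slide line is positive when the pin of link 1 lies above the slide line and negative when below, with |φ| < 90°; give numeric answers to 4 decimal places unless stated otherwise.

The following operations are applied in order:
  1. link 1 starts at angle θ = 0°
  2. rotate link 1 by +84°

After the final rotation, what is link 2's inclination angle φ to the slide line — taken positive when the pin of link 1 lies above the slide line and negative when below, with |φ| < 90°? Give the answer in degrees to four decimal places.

geometry: r = 27 mm, L = 242 mm, e = 0 mm; θ starts at 0°
rotate link 1 by +84°: θ ← 0° +84° = 84°
h = r sin θ − e = 26.852091 − 0 = 26.852091
sin φ = h / L = 26.852091 / 242 = 0.11095905
φ = arcsin(0.11095905) = 6.370604°

6.3706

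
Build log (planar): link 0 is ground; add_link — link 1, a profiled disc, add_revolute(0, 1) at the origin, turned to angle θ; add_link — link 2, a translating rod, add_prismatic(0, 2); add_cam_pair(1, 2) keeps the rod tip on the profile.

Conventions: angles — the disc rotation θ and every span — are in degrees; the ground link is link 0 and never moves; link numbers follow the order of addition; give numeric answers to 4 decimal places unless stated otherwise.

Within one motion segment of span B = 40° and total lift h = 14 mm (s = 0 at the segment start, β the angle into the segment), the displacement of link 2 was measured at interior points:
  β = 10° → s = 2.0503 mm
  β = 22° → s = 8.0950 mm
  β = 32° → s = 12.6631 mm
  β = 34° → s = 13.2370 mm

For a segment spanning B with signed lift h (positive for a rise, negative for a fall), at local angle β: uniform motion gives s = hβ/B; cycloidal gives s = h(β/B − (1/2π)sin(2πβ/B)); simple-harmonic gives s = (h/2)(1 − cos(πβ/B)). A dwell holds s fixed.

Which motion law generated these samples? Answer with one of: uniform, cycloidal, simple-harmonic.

candidates at β/B = r: uniform s = h·r (linear in β); cycloidal s = h·(r − sin(2πr)/(2π)); simple-harmonic s = (h/2)(1 − cos(πr))
β=10°: printed 2.0503 | uniform 3.5000, cycloidal 1.2718, simple-harmonic 2.0503
β=22°: printed 8.0950 | uniform 7.7000, cycloidal 8.3885, simple-harmonic 8.0950
β=32°: printed 12.6631 | uniform 11.2000, cycloidal 13.3191, simple-harmonic 12.6631
β=34°: printed 13.2370 | uniform 11.9000, cycloidal 13.7026, simple-harmonic 13.2370
only one law matches every sample → simple-harmonic

simple-harmonic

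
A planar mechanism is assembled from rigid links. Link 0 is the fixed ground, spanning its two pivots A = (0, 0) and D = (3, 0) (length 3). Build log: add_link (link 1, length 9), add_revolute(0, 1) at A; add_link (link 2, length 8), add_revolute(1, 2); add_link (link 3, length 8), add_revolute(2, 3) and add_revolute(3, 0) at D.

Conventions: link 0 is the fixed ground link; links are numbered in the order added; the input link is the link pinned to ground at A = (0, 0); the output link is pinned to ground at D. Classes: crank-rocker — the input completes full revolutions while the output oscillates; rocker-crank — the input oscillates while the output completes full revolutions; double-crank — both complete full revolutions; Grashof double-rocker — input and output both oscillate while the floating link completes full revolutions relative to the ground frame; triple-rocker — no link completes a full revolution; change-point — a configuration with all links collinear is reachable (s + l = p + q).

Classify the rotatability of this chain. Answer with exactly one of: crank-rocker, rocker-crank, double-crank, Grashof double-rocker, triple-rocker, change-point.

lengths: ground=3, input=9, coupler=8, output=8
sorted: s=3 (shortest), l=9 (longest), p+q=16
s + l = 12 vs p + q = 16
s + l < p + q (Grashof) with shortest = ground link → double-crank

double-crank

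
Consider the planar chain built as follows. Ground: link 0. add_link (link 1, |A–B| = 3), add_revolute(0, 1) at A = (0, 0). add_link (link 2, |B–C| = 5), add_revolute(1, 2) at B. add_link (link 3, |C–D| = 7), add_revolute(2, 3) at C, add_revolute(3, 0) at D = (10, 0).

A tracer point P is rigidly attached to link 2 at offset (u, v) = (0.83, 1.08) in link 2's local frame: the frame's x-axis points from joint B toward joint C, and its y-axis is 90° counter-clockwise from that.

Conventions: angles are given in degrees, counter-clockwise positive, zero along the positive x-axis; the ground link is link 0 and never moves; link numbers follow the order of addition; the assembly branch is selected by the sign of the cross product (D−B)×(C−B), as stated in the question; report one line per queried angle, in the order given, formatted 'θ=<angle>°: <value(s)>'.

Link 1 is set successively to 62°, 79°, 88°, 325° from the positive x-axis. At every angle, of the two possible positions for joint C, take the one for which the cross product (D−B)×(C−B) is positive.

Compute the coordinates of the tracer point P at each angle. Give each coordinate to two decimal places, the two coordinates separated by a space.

A=(0,0), D=(10.00,0)
θ=62°: B = A + 3.00·(cos62°, sin62°) = (1.4084, 2.6488)
θ=62°: |BD| = 8.9906
θ=62°: circle(B,5.00) ∩ circle(D,7.00): a=3.1606, h=3.8744
θ=62°:   candidates: C₊=(5.5702,5.4200) cross=34.833; C₋=(3.2873,-1.9847) cross=-34.833
θ=62°:   branch + wants cross > 0 → take C=(5.5702,5.4200) (cross=34.833)
θ=62°: ex = (C−B)/|BC| = (0.8324,0.5542); ey = (-0.5542,0.8324)
θ=62°: P = B + 0.83·ex + 1.08·ey = (1.5007,4.0078)
θ=79°: B = A + 3.00·(cos79°, sin79°) = (0.5724, 2.9449)
θ=79°: |BD| = 9.8768
θ=79°: circle(B,5.00) ∩ circle(D,7.00): a=3.7234, h=3.3371
θ=79°:   candidates: C₊=(5.1215,5.0200) cross=32.960; C₋=(3.1315,-1.3506) cross=-32.960
θ=79°:   branch + wants cross > 0 → take C=(5.1215,5.0200) (cross=32.960)
θ=79°: ex = (C−B)/|BC| = (0.9098,0.4150); ey = (-0.4150,0.9098)
θ=79°: P = B + 0.83·ex + 1.08·ey = (0.8794,4.2719)
θ=88°: B = A + 3.00·(cos88°, sin88°) = (0.1047, 2.9982)
θ=88°: |BD| = 10.3395
θ=88°: circle(B,5.00) ∩ circle(D,7.00): a=4.0092, h=2.9877
θ=88°:   candidates: C₊=(4.8080,4.6950) cross=30.892; C₋=(3.0753,-1.0237) cross=-30.892
θ=88°:   branch + wants cross > 0 → take C=(4.8080,4.6950) (cross=30.892)
θ=88°: ex = (C−B)/|BC| = (0.9407,0.3394); ey = (-0.3394,0.9407)
θ=88°: P = B + 0.83·ex + 1.08·ey = (0.5189,4.2958)
θ=325°: B = A + 3.00·(cos325°, sin325°) = (2.4575, -1.7207)
θ=325°: |BD| = 7.7363
θ=325°: circle(B,5.00) ∩ circle(D,7.00): a=2.3170, h=4.4307
θ=325°:   candidates: C₊=(3.7310,3.1144) cross=34.278; C₋=(5.7019,-5.5251) cross=-34.278
θ=325°:   branch + wants cross > 0 → take C=(3.7310,3.1144) (cross=34.278)
θ=325°: ex = (C−B)/|BC| = (0.2547,0.9670); ey = (-0.9670,0.2547)
θ=325°: P = B + 0.83·ex + 1.08·ey = (1.6245,-0.6430)

θ=62°: 1.50 4.01
θ=79°: 0.88 4.27
θ=88°: 0.52 4.30
θ=325°: 1.62 -0.64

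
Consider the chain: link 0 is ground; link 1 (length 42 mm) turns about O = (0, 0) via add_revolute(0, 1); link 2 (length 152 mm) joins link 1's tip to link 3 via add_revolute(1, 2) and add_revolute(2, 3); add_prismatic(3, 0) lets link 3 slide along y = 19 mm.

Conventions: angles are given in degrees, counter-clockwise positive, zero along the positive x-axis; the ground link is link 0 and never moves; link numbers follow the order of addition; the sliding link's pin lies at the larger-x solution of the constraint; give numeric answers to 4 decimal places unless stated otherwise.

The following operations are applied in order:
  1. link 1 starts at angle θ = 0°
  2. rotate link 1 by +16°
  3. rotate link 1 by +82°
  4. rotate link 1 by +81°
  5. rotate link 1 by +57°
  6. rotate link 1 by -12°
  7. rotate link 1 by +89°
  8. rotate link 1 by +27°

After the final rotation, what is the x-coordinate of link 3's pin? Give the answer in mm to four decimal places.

geometry: r = 42 mm, L = 152 mm, e = 19 mm; θ starts at 0°
rotate link 1 by +16°: θ ← 0° +16° = 16°
rotate link 1 by +82°: θ ← 16° +82° = 98°
rotate link 1 by +81°: θ ← 98° +81° = 179°
rotate link 1 by +57°: θ ← 179° +57° = 236°
rotate link 1 by -12°: θ ← 236° -12° = 224°
rotate link 1 by +89°: θ ← 224° +89° = 313°
rotate link 1 by +27°: θ ← 313° +27° = 340°
crank pin P = (r cos θ, r sin θ) = (39.467090, -14.364846)
h = r sin θ − e = -14.364846 − 19 = -33.364846
x = r cos θ + √(L² − h²) = 39.467090 + 148.292910 = 187.760000

187.7600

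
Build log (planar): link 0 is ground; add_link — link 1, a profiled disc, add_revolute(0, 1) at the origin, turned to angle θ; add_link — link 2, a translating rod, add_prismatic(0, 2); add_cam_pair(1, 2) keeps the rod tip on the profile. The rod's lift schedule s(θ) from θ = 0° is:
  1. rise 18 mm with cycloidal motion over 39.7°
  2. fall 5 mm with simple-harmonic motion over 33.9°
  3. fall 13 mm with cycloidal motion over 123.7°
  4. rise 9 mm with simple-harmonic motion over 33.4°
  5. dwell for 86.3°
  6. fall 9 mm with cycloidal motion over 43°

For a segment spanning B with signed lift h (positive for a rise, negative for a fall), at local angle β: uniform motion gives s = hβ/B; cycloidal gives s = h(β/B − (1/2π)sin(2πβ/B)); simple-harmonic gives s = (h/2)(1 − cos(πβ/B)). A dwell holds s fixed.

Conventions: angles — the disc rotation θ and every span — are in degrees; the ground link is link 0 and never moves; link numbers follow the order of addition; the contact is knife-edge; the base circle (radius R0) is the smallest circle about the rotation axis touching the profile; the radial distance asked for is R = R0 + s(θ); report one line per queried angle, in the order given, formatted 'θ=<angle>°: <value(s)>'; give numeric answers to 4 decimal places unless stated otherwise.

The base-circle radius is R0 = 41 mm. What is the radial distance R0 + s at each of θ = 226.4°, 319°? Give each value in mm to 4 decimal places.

seg 1 [0°–39.7°] cycloidal, h=18: full span → s += 18 → s = 18.0000
seg 2 [39.7°–73.6°] simple-harmonic, h=-5: full span → s += -5 → s = 13.0000
seg 3 [73.6°–197.3°] cycloidal, h=-13: full span → s += -13 → s = 0.0000
seg 4 [197.3°–230.7°] simple-harmonic, h=9: θ=226.4° here. β=29.1, B=33.4. 9/2·(1 − cos(π·0.8713)) = 8.6369 → s = 8.6369
seg 4 [197.3°–230.7°] simple-harmonic, h=9: full span → s += 9 → s = 9.0000
seg 5 [230.7°–317°] dwell: s stays 9.0000
seg 6 [317°–360°] cycloidal, h=-9: θ=319° here. β=2, B=43. -9·(0.0465 − sin(2π·0.0465)/(2π)) = -0.0059 → s = 8.9941
θ=226.4°: R = R0 + s = 41 + 8.6369 = 49.6369
θ=319°: R = R0 + s = 41 + 8.9941 = 49.9941

θ=226.4°: 49.6369
θ=319°: 49.9941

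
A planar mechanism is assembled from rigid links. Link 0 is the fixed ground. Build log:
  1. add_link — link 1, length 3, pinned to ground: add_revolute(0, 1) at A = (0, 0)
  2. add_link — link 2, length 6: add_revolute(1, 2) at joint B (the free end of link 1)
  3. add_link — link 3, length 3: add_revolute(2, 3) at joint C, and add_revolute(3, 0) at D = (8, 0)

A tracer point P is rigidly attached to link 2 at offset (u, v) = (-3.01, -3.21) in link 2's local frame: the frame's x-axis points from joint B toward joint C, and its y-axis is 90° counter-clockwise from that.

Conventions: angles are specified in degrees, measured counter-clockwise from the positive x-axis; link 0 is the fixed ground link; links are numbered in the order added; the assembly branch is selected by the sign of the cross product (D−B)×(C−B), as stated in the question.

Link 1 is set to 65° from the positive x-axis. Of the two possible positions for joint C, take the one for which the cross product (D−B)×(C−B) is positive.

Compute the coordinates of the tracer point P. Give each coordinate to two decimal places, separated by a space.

A=(0,0), D=(8.00,0)
B = A + 3.00·(cos65°, sin65°) = (1.2679, 2.7189)
|BD| = 7.2605
circle(B,6.00) ∩ circle(D,3.00): a=5.4896, h=2.4216
  candidates: C₊=(7.2649,2.9085) cross=17.582; C₋=(5.4512,-1.5822) cross=-17.582
  branch + wants cross > 0 → take C=(7.2649,2.9085) (cross=17.582)
ex = (C−B)/|BC| = (0.9995,0.0316); ey = (-0.0316,0.9995)
P = B + -3.01·ex + -3.21·ey = (-1.6392,-0.5846)

-1.64 -0.58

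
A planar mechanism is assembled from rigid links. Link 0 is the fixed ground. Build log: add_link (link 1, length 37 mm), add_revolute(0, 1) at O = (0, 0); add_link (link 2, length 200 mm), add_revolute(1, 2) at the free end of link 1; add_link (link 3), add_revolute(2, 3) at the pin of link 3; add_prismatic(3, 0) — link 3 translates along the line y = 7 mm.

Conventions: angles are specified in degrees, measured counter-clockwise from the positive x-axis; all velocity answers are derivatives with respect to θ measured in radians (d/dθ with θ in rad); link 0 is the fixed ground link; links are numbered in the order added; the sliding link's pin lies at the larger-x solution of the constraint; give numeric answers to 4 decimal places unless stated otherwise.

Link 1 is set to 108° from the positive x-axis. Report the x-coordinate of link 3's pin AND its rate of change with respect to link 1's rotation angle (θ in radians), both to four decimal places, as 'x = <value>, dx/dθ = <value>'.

geometry: r = 37 mm, L = 200 mm, e = 7 mm
crank pin P = (r cos θ, r sin θ) = (-11.433629, 35.189091)
h = r sin θ − e = 35.189091 − 7 = 28.189091
x = r cos θ + √(L² − h²) = -11.433629 + 198.003473 = 186.569844
dx/dθ = −r sin θ − h·r cos θ/√(L² − h²) (θ in radians; h = 28.189091) = -33.561324

x = 186.5698, dx/dθ = -33.5613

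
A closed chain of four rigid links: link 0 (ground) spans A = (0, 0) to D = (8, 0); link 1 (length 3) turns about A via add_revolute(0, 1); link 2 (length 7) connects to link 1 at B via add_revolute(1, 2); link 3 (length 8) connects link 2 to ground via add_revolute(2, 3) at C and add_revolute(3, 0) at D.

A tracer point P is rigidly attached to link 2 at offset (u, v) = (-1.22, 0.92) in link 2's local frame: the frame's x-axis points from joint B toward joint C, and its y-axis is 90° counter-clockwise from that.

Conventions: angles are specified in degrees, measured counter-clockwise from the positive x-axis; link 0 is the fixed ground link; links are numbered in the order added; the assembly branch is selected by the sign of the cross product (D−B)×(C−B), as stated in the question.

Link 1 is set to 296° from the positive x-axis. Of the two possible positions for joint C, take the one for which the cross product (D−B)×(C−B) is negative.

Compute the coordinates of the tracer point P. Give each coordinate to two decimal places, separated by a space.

A=(0,0), D=(8.00,0)
B = A + 3.00·(cos296°, sin296°) = (1.3151, -2.6964)
|BD| = 7.2082
circle(B,7.00) ∩ circle(D,8.00): a=2.5636, h=6.5137
  candidates: C₊=(1.2560,4.3034) cross=46.952; C₋=(6.1292,-7.7782) cross=-46.952
  branch - wants cross < 0 → take C=(6.1292,-7.7782) (cross=-46.952)
ex = (C−B)/|BC| = (0.6877,-0.7260); ey = (0.7260,0.6877)
P = B + -1.22·ex + 0.92·ey = (1.1440,-1.1780)

1.14 -1.18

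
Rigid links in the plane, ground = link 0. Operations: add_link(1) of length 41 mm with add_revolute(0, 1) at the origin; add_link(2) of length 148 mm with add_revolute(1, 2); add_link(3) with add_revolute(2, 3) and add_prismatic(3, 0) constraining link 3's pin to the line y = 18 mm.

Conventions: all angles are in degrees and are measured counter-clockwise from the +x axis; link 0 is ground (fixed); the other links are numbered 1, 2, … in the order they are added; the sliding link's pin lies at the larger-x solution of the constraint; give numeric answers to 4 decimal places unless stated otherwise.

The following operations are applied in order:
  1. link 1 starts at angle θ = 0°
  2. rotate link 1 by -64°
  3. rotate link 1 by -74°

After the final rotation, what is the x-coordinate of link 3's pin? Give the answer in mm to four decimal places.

geometry: r = 41 mm, L = 148 mm, e = 18 mm; θ starts at 0°
rotate link 1 by -64°: θ ← 0° -64° = -64°
rotate link 1 by -74°: θ ← -64° -74° = -138°
crank pin P = (r cos θ, r sin θ) = (-30.468938, -27.434355)
h = r sin θ − e = -27.434355 − 18 = -45.434355
x = r cos θ + √(L² − h²) = -30.468938 + 140.853539 = 110.384601

110.3846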